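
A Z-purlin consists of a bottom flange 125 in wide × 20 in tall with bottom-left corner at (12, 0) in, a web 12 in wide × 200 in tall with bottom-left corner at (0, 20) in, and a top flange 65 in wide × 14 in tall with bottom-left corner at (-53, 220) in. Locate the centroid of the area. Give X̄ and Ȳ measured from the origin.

bottom flange: A = 125 × 20 = 2500.00, centroid at (74.50, 10.00).
web: A = 12 × 200 = 2400.00, centroid at (6.00, 120.00).
top flange: A = 65 × 14 = 910.00, centroid at (-20.50, 227.00).
ΣA = 5810.00 in², ΣAX̄ = 181995.00 in³, ΣAȲ = 519570.00 in³.
X̄ = 181995.00/5810.00 = 31.32 in; Ȳ = 519570.00/5810.00 = 89.43 in.

X̄ = 31.32 in, Ȳ = 89.43 in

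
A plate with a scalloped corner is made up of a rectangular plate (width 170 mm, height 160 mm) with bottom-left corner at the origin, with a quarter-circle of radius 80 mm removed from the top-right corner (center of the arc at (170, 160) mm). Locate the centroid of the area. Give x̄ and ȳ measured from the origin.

x̄ = 73.43 mm, ȳ = 69.56 mm

plate: A = 170 × 160 = 27200.00, centroid at (85.00, 80.00).
removed quarter-circle: A = −¼π·80² = -5026.55, centroid at (136.05, 126.05).
ΣA = 22173.45 mm², ΣAx̄ = 1628153.46 mm³, ΣAȳ = 1542418.95 mm³.
x̄ = 1628153.46/22173.45 = 73.43 mm; ȳ = 1542418.95/22173.45 = 69.56 mm.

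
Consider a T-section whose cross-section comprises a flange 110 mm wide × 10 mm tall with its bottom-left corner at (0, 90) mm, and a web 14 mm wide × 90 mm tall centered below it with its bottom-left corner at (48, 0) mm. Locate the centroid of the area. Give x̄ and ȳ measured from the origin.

web: A = 14 × 90 = 1260.00, centroid at (55.00, 45.00).
flange: A = 110 × 10 = 1100.00, centroid at (55.00, 95.00).
ΣA = 2360.00 mm², ΣAx̄ = 129800.00 mm³, ΣAȳ = 161200.00 mm³.
x̄ = 129800.00/2360.00 = 55.00 mm; ȳ = 161200.00/2360.00 = 68.31 mm.

x̄ = 55.00 mm, ȳ = 68.31 mm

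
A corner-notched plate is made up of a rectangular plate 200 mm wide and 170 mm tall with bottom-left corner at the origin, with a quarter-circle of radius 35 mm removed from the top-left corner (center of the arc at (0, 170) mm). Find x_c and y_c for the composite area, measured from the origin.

x_c = 102.48 mm, y_c = 82.96 mm

plate: A = 200 × 170 = 34000.00, centroid at (100.00, 85.00).
removed quarter-circle: A = −¼π·35² = -962.11, centroid at (14.85, 155.15).
ΣA = 33037.89 mm², ΣAx_c = 3385708.33 mm³, ΣAy_c = 2740732.50 mm³.
x_c = 3385708.33/33037.89 = 102.48 mm; y_c = 2740732.50/33037.89 = 82.96 mm.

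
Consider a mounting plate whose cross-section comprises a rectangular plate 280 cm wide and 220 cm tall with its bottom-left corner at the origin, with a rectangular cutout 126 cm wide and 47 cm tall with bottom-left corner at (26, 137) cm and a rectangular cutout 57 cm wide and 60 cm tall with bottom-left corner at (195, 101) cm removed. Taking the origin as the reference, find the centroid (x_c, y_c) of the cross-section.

x_c = 140.31 cm, y_c = 102.90 cm

plate: A = 280 × 220 = 61600.00, centroid at (140.00, 110.00).
hole 1: A = −(126 × 47) = -5922.00, centroid at (89.00, 160.50).
hole 2: A = −(57 × 60) = -3420.00, centroid at (223.50, 131.00).
ΣA = 52258.00 cm²
ΣAx_c = (61600.00)(140.00) + (-5922.00)(89.00) + (-3420.00)(223.50) = 7332572.00 cm³
ΣAy_c = (61600.00)(110.00) + (-5922.00)(160.50) + (-3420.00)(131.00) = 5377499.00 cm³
x_c = 7332572.00 / 52258.00 = 140.31 cm
y_c = 5377499.00 / 52258.00 = 102.90 cm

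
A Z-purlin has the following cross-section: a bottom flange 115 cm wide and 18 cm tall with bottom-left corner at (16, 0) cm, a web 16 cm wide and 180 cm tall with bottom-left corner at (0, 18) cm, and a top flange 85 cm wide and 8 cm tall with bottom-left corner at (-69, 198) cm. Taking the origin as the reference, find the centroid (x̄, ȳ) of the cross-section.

Part | A | x̄ᵢ | ȳᵢ | A·x̄ᵢ | A·ȳᵢ
bottom flange | 2070.00 | 73.50 | 9.00 | 152145.00 | 18630.00
web | 2880.00 | 8.00 | 108.00 | 23040.00 | 311040.00
top flange | 680.00 | -26.50 | 202.00 | -18020.00 | 137360.00
Σ | 5630.00 |  |  | 157165.00 | 467030.00
x̄ = 157165.00 / 5630.00 = 27.92 cm
ȳ = 467030.00 / 5630.00 = 82.95 cm

x̄ = 27.92 cm, ȳ = 82.95 cm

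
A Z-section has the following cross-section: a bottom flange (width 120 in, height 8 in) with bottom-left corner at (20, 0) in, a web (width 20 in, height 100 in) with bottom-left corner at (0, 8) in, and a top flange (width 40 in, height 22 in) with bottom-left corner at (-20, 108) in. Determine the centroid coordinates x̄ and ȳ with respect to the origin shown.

Part | A | x̄ᵢ | ȳᵢ | A·x̄ᵢ | A·ȳᵢ
bottom flange | 960.00 | 80.00 | 4.00 | 76800.00 | 3840.00
web | 2000.00 | 10.00 | 58.00 | 20000.00 | 116000.00
top flange | 880.00 | 0.00 | 119.00 | 0.00 | 104720.00
Σ | 3840.00 |  |  | 96800.00 | 224560.00
x̄ = 96800.00 / 3840.00 = 25.21 in
ȳ = 224560.00 / 3840.00 = 58.48 in

x̄ = 25.21 in, ȳ = 58.48 in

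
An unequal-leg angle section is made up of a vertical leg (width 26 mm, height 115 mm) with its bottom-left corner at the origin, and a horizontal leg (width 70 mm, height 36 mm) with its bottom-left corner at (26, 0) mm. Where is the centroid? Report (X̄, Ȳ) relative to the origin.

vertical leg: A = 26 × 115 = 2990.00, centroid at (13.00, 57.50).
horizontal leg: A = 70 × 36 = 2520.00, centroid at (61.00, 18.00).
ΣA = 5510.00 mm², ΣAX̄ = 192590.00 mm³, ΣAȲ = 217285.00 mm³.
X̄ = 192590.00/5510.00 = 34.95 mm; Ȳ = 217285.00/5510.00 = 39.43 mm.

X̄ = 34.95 mm, Ȳ = 39.43 mm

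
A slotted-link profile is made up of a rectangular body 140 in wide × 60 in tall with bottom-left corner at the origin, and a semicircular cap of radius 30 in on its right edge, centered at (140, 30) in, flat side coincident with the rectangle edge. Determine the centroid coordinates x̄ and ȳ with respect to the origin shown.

x̄ = 81.92 in, ȳ = 30.00 in

rectangular body: A = 140 × 60 = 8400.00, centroid at (70.00, 30.00).
semicircular end: A = ½π·30² = 1413.72, centroid at (152.73, 30.00).
ΣA = 9813.72 in², ΣAx̄ = 803920.34 in³, ΣAȳ = 294411.50 in³.
x̄ = 803920.34/9813.72 = 81.92 in; ȳ = 294411.50/9813.72 = 30.00 in.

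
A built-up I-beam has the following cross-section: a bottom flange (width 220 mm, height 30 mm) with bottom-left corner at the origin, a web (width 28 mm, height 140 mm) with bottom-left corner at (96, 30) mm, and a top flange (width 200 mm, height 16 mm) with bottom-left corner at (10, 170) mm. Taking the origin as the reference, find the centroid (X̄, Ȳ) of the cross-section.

X̄ = 110.00 mm, Ȳ = 77.30 mm

Part | A | x̄ᵢ | ȳᵢ | A·x̄ᵢ | A·ȳᵢ
bottom flange | 6600.00 | 110.00 | 15.00 | 726000.00 | 99000.00
web | 3920.00 | 110.00 | 100.00 | 431200.00 | 392000.00
top flange | 3200.00 | 110.00 | 178.00 | 352000.00 | 569600.00
Σ | 13720.00 |  |  | 1509200.00 | 1060600.00
X̄ = 1509200.00 / 13720.00 = 110.00 mm
Ȳ = 1060600.00 / 13720.00 = 77.30 mm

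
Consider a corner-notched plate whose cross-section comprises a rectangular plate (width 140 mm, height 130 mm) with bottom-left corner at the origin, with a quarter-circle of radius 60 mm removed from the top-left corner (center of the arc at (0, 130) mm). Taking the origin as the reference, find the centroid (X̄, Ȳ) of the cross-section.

plate: A = 140 × 130 = 18200.00, centroid at (70.00, 65.00).
removed quarter-circle: A = −¼π·60² = -2827.43, centroid at (25.46, 104.54).
ΣA = 15372.57 mm²
ΣAX̄ = (18200.00)(70.00) + (-2827.43)(25.46) = 1202000.00 mm³
ΣAȲ = (18200.00)(65.00) + (-2827.43)(104.54) = 887433.66 mm³
X̄ = 1202000.00 / 15372.57 = 78.19 mm
Ȳ = 887433.66 / 15372.57 = 57.73 mm

X̄ = 78.19 mm, Ȳ = 57.73 mm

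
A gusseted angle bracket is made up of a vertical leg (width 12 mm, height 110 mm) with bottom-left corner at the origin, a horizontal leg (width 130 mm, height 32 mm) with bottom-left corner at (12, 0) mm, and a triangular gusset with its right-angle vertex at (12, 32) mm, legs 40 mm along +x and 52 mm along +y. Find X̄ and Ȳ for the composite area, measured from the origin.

vertical leg: A = 12 × 110 = 1320.00, centroid at (6.00, 55.00).
horizontal leg: A = 130 × 32 = 4160.00, centroid at (77.00, 16.00).
gusset: A = ½·40·52 = 1040.00, centroid at (25.33, 49.33).
ΣA = 6520.00 mm², ΣAX̄ = 354586.67 mm³, ΣAȲ = 190466.67 mm³.
X̄ = 354586.67/6520.00 = 54.38 mm; Ȳ = 190466.67/6520.00 = 29.21 mm.

X̄ = 54.38 mm, Ȳ = 29.21 mm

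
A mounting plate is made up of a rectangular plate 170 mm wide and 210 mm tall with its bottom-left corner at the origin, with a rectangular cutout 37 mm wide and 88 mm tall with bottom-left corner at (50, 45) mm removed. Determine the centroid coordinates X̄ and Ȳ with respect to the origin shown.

Part | A | x̄ᵢ | ȳᵢ | A·x̄ᵢ | A·ȳᵢ
plate | 35700.00 | 85.00 | 105.00 | 3034500.00 | 3748500.00
hole | -3256.00 | 68.50 | 89.00 | -223036.00 | -289784.00
Σ | 32444.00 |  |  | 2811464.00 | 3458716.00
X̄ = 2811464.00 / 32444.00 = 86.66 mm
Ȳ = 3458716.00 / 32444.00 = 106.61 mm

X̄ = 86.66 mm, Ȳ = 106.61 mm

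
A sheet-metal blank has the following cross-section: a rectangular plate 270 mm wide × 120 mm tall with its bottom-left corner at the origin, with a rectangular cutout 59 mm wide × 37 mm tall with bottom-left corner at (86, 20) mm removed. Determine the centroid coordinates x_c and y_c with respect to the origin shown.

Part | A | x̄ᵢ | ȳᵢ | A·x̄ᵢ | A·ȳᵢ
plate | 32400.00 | 135.00 | 60.00 | 4374000.00 | 1944000.00
hole | -2183.00 | 115.50 | 38.50 | -252136.50 | -84045.50
Σ | 30217.00 |  |  | 4121863.50 | 1859954.50
x_c = 4121863.50 / 30217.00 = 136.41 mm
y_c = 1859954.50 / 30217.00 = 61.55 mm

x_c = 136.41 mm, y_c = 61.55 mm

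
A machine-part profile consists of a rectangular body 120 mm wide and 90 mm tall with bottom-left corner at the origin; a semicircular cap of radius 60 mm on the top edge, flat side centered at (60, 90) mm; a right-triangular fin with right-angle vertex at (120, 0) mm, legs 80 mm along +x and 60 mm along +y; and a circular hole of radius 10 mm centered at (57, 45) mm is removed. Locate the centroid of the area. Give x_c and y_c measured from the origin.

rectangular body: A = 120 × 90 = 10800.00, centroid at (60.00, 45.00).
semicircular top: A = ½π·60² = 5654.87, centroid at (60.00, 115.46).
triangular fin: A = ½·80·60 = 2400.00, centroid at (146.67, 20.00).
hole: A = −π·10² = -314.16, centroid at (57.00, 45.00).
ΣA = 18540.71 mm², ΣAx_c = 1321384.93 mm³, ΣAy_c = 1172800.84 mm³.
x_c = 1321384.93/18540.71 = 71.27 mm; y_c = 1172800.84/18540.71 = 63.26 mm.

x_c = 71.27 mm, y_c = 63.26 mm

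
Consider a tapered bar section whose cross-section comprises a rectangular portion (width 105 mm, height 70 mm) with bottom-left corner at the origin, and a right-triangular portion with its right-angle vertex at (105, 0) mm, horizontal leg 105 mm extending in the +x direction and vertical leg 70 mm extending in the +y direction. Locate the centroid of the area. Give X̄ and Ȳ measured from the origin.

rectangular portion: A = 105 × 70 = 7350.00, centroid at (52.50, 35.00).
triangular portion: A = ½·105·70 = 3675.00, centroid at (140.00, 23.33).
ΣA = 11025.00 mm², ΣAX̄ = 900375.00 mm³, ΣAȲ = 343000.00 mm³.
X̄ = 900375.00/11025.00 = 81.67 mm; Ȳ = 343000.00/11025.00 = 31.11 mm.

X̄ = 81.67 mm, Ȳ = 31.11 mm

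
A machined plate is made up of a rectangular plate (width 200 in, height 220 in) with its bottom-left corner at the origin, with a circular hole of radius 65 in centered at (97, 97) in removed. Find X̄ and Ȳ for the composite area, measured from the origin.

X̄ = 101.30 in, Ȳ = 115.62 in

plate: A = 200 × 220 = 44000.00, centroid at (100.00, 110.00).
hole: A = −π·65² = -13273.23, centroid at (97.00, 97.00).
ΣA = 30726.77 in²
ΣAX̄ = (44000.00)(100.00) + (-13273.23)(97.00) = 3112496.79 in³
ΣAȲ = (44000.00)(110.00) + (-13273.23)(97.00) = 3552496.79 in³
X̄ = 3112496.79 / 30726.77 = 101.30 in
Ȳ = 3552496.79 / 30726.77 = 115.62 in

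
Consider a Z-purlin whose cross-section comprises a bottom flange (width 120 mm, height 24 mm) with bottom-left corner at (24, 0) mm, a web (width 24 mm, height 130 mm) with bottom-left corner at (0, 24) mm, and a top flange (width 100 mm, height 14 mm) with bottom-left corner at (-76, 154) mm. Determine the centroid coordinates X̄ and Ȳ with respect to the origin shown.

bottom flange: A = 120 × 24 = 2880.00, centroid at (84.00, 12.00).
web: A = 24 × 130 = 3120.00, centroid at (12.00, 89.00).
top flange: A = 100 × 14 = 1400.00, centroid at (-26.00, 161.00).
ΣA = 7400.00 mm², ΣAX̄ = 242960.00 mm³, ΣAȲ = 537640.00 mm³.
X̄ = 242960.00/7400.00 = 32.83 mm; Ȳ = 537640.00/7400.00 = 72.65 mm.

X̄ = 32.83 mm, Ȳ = 72.65 mm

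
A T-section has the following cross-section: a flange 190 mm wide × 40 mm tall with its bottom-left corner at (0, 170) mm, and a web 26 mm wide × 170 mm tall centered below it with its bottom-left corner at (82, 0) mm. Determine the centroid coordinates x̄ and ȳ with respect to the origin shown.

web: A = 26 × 170 = 4420.00, centroid at (95.00, 85.00).
flange: A = 190 × 40 = 7600.00, centroid at (95.00, 190.00).
ΣA = 12020.00 mm²
ΣAx̄ = (4420.00)(95.00) + (7600.00)(95.00) = 1141900.00 mm³
ΣAȳ = (4420.00)(85.00) + (7600.00)(190.00) = 1819700.00 mm³
x̄ = 1141900.00 / 12020.00 = 95.00 mm
ȳ = 1819700.00 / 12020.00 = 151.39 mm

x̄ = 95.00 mm, ȳ = 151.39 mm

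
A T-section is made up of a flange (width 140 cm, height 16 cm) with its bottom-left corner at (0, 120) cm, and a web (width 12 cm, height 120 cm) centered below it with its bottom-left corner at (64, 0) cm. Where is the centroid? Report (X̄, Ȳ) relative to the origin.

X̄ = 70.00 cm, Ȳ = 101.39 cm

Part | A | x̄ᵢ | ȳᵢ | A·x̄ᵢ | A·ȳᵢ
web | 1440.00 | 70.00 | 60.00 | 100800.00 | 86400.00
flange | 2240.00 | 70.00 | 128.00 | 156800.00 | 286720.00
Σ | 3680.00 |  |  | 257600.00 | 373120.00
X̄ = 257600.00 / 3680.00 = 70.00 cm
Ȳ = 373120.00 / 3680.00 = 101.39 cm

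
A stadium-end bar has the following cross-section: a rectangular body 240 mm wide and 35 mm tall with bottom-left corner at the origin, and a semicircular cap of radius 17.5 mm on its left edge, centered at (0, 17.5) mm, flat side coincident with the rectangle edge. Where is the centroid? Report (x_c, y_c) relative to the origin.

x_c = 113.10 mm, y_c = 17.50 mm

rectangular body: A = 240 × 35 = 8400.00, centroid at (120.00, 17.50).
semicircular end: A = ½π·17.5² = 481.06, centroid at (-7.43, 17.50).
ΣA = 8881.06 mm², ΣAx_c = 1004427.08 mm³, ΣAy_c = 155418.49 mm³.
x_c = 1004427.08/8881.06 = 113.10 mm; y_c = 155418.49/8881.06 = 17.50 mm.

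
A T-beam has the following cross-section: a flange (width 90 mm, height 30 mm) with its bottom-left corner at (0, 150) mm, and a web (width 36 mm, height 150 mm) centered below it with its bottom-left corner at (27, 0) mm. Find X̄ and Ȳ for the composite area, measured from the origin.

Part | A | x̄ᵢ | ȳᵢ | A·x̄ᵢ | A·ȳᵢ
web | 5400.00 | 45.00 | 75.00 | 243000.00 | 405000.00
flange | 2700.00 | 45.00 | 165.00 | 121500.00 | 445500.00
Σ | 8100.00 |  |  | 364500.00 | 850500.00
X̄ = 364500.00 / 8100.00 = 45.00 mm
Ȳ = 850500.00 / 8100.00 = 105.00 mm

X̄ = 45.00 mm, Ȳ = 105.00 mm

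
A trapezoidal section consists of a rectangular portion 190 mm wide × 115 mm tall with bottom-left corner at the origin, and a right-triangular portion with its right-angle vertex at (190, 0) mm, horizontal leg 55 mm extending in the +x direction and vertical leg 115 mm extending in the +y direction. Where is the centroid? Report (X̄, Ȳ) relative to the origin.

rectangular portion: A = 190 × 115 = 21850.00, centroid at (95.00, 57.50).
triangular portion: A = ½·55·115 = 3162.50, centroid at (208.33, 38.33).
ΣA = 25012.50 mm²
ΣAX̄ = (21850.00)(95.00) + (3162.50)(208.33) = 2734604.17 mm³
ΣAȲ = (21850.00)(57.50) + (3162.50)(38.33) = 1377604.17 mm³
X̄ = 2734604.17 / 25012.50 = 109.33 mm
Ȳ = 1377604.17 / 25012.50 = 55.08 mm

X̄ = 109.33 mm, Ȳ = 55.08 mm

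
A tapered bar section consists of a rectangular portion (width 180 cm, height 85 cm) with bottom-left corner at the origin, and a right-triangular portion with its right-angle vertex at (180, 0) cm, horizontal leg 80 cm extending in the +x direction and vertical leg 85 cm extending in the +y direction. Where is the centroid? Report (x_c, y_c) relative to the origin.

Part | A | x̄ᵢ | ȳᵢ | A·x̄ᵢ | A·ȳᵢ
rectangular portion | 15300.00 | 90.00 | 42.50 | 1377000.00 | 650250.00
triangular portion | 3400.00 | 206.67 | 28.33 | 702666.67 | 96333.33
Σ | 18700.00 |  |  | 2079666.67 | 746583.33
x_c = 2079666.67 / 18700.00 = 111.21 cm
y_c = 746583.33 / 18700.00 = 39.92 cm

x_c = 111.21 cm, y_c = 39.92 cm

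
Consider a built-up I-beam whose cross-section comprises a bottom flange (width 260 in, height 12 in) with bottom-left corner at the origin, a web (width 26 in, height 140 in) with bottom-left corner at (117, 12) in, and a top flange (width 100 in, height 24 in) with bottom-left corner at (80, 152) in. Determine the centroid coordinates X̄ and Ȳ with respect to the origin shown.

X̄ = 130.00 in, Ȳ = 77.60 in

bottom flange: A = 260 × 12 = 3120.00, centroid at (130.00, 6.00).
web: A = 26 × 140 = 3640.00, centroid at (130.00, 82.00).
top flange: A = 100 × 24 = 2400.00, centroid at (130.00, 164.00).
ΣA = 9160.00 in²
ΣAX̄ = (3120.00)(130.00) + (3640.00)(130.00) + (2400.00)(130.00) = 1190800.00 in³
ΣAȲ = (3120.00)(6.00) + (3640.00)(82.00) + (2400.00)(164.00) = 710800.00 in³
X̄ = 1190800.00 / 9160.00 = 130.00 in
Ȳ = 710800.00 / 9160.00 = 77.60 in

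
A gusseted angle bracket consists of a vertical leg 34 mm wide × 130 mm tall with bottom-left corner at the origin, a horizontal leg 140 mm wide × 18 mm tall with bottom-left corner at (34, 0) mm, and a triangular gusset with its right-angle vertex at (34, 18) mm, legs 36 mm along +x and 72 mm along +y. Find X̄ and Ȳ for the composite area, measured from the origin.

X̄ = 48.18 mm, Ȳ = 44.25 mm

vertical leg: A = 34 × 130 = 4420.00, centroid at (17.00, 65.00).
horizontal leg: A = 140 × 18 = 2520.00, centroid at (104.00, 9.00).
gusset: A = ½·36·72 = 1296.00, centroid at (46.00, 42.00).
ΣA = 8236.00 mm², ΣAX̄ = 396836.00 mm³, ΣAȲ = 364412.00 mm³.
X̄ = 396836.00/8236.00 = 48.18 mm; Ȳ = 364412.00/8236.00 = 44.25 mm.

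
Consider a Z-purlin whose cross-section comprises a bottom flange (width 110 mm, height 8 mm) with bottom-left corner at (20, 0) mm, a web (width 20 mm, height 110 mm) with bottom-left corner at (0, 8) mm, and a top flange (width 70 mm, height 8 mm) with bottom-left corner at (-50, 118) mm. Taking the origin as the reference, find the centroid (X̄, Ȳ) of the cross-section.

Part | A | x̄ᵢ | ȳᵢ | A·x̄ᵢ | A·ȳᵢ
bottom flange | 880.00 | 75.00 | 4.00 | 66000.00 | 3520.00
web | 2200.00 | 10.00 | 63.00 | 22000.00 | 138600.00
top flange | 560.00 | -15.00 | 122.00 | -8400.00 | 68320.00
Σ | 3640.00 |  |  | 79600.00 | 210440.00
X̄ = 79600.00 / 3640.00 = 21.87 mm
Ȳ = 210440.00 / 3640.00 = 57.81 mm

X̄ = 21.87 mm, Ȳ = 57.81 mm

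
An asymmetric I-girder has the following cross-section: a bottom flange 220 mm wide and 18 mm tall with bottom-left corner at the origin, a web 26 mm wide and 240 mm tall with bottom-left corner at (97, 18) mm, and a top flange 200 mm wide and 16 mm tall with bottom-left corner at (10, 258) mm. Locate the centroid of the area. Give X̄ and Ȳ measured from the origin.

X̄ = 110.00 mm, Ȳ = 130.44 mm

Part | A | x̄ᵢ | ȳᵢ | A·x̄ᵢ | A·ȳᵢ
bottom flange | 3960.00 | 110.00 | 9.00 | 435600.00 | 35640.00
web | 6240.00 | 110.00 | 138.00 | 686400.00 | 861120.00
top flange | 3200.00 | 110.00 | 266.00 | 352000.00 | 851200.00
Σ | 13400.00 |  |  | 1474000.00 | 1747960.00
X̄ = 1474000.00 / 13400.00 = 110.00 mm
Ȳ = 1747960.00 / 13400.00 = 130.44 mm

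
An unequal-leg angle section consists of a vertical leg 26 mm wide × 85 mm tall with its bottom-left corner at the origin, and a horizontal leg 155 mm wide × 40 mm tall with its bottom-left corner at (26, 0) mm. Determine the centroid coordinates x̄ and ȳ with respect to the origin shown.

vertical leg: A = 26 × 85 = 2210.00, centroid at (13.00, 42.50).
horizontal leg: A = 155 × 40 = 6200.00, centroid at (103.50, 20.00).
ΣA = 8410.00 mm², ΣAx̄ = 670430.00 mm³, ΣAȳ = 217925.00 mm³.
x̄ = 670430.00/8410.00 = 79.72 mm; ȳ = 217925.00/8410.00 = 25.91 mm.

x̄ = 79.72 mm, ȳ = 25.91 mm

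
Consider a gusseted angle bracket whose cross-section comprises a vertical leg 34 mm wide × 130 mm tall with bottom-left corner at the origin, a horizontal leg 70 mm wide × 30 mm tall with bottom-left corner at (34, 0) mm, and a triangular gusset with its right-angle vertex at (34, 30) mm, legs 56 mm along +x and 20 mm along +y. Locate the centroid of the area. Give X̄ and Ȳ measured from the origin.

X̄ = 35.24 mm, Ȳ = 47.93 mm

Part | A | x̄ᵢ | ȳᵢ | A·x̄ᵢ | A·ȳᵢ
vertical leg | 4420.00 | 17.00 | 65.00 | 75140.00 | 287300.00
horizontal leg | 2100.00 | 69.00 | 15.00 | 144900.00 | 31500.00
gusset | 560.00 | 52.67 | 36.67 | 29493.33 | 20533.33
Σ | 7080.00 |  |  | 249533.33 | 339333.33
X̄ = 249533.33 / 7080.00 = 35.24 mm
Ȳ = 339333.33 / 7080.00 = 47.93 mm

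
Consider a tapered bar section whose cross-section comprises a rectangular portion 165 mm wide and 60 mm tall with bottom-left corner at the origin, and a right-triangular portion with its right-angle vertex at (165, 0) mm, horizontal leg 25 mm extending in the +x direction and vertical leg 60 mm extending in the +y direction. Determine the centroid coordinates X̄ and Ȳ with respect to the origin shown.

Part | A | x̄ᵢ | ȳᵢ | A·x̄ᵢ | A·ȳᵢ
rectangular portion | 9900.00 | 82.50 | 30.00 | 816750.00 | 297000.00
triangular portion | 750.00 | 173.33 | 20.00 | 130000.00 | 15000.00
Σ | 10650.00 |  |  | 946750.00 | 312000.00
X̄ = 946750.00 / 10650.00 = 88.90 mm
Ȳ = 312000.00 / 10650.00 = 29.30 mm

X̄ = 88.90 mm, Ȳ = 29.30 mm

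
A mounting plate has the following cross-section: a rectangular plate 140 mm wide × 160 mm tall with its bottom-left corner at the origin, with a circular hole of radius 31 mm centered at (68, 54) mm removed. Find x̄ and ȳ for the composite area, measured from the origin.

x̄ = 70.31 mm, ȳ = 84.05 mm

Part | A | x̄ᵢ | ȳᵢ | A·x̄ᵢ | A·ȳᵢ
plate | 22400.00 | 70.00 | 80.00 | 1568000.00 | 1792000.00
hole | -3019.07 | 68.00 | 54.00 | -205296.80 | -163029.81
Σ | 19380.93 |  |  | 1362703.20 | 1628970.19
x̄ = 1362703.20 / 19380.93 = 70.31 mm
ȳ = 1628970.19 / 19380.93 = 84.05 mm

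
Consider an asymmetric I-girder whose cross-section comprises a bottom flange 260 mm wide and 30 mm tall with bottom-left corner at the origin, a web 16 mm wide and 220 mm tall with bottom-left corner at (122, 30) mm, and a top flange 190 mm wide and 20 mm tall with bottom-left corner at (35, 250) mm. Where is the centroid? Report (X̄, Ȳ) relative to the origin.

X̄ = 130.00 mm, Ȳ = 105.67 mm

Part | A | x̄ᵢ | ȳᵢ | A·x̄ᵢ | A·ȳᵢ
bottom flange | 7800.00 | 130.00 | 15.00 | 1014000.00 | 117000.00
web | 3520.00 | 130.00 | 140.00 | 457600.00 | 492800.00
top flange | 3800.00 | 130.00 | 260.00 | 494000.00 | 988000.00
Σ | 15120.00 |  |  | 1965600.00 | 1597800.00
X̄ = 1965600.00 / 15120.00 = 130.00 mm
Ȳ = 1597800.00 / 15120.00 = 105.67 mm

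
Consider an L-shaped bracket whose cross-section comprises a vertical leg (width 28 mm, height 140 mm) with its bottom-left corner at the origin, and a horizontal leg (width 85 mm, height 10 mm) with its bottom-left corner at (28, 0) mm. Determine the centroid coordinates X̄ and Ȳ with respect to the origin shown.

vertical leg: A = 28 × 140 = 3920.00, centroid at (14.00, 70.00).
horizontal leg: A = 85 × 10 = 850.00, centroid at (70.50, 5.00).
ΣA = 4770.00 mm², ΣAX̄ = 114805.00 mm³, ΣAȲ = 278650.00 mm³.
X̄ = 114805.00/4770.00 = 24.07 mm; Ȳ = 278650.00/4770.00 = 58.42 mm.

X̄ = 24.07 mm, Ȳ = 58.42 mm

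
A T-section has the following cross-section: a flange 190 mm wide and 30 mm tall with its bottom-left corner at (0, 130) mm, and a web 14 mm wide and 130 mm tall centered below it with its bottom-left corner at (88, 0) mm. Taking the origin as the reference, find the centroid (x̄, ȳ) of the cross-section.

x̄ = 95.00 mm, ȳ = 125.64 mm

web: A = 14 × 130 = 1820.00, centroid at (95.00, 65.00).
flange: A = 190 × 30 = 5700.00, centroid at (95.00, 145.00).
ΣA = 7520.00 mm², ΣAx̄ = 714400.00 mm³, ΣAȳ = 944800.00 mm³.
x̄ = 714400.00/7520.00 = 95.00 mm; ȳ = 944800.00/7520.00 = 125.64 mm.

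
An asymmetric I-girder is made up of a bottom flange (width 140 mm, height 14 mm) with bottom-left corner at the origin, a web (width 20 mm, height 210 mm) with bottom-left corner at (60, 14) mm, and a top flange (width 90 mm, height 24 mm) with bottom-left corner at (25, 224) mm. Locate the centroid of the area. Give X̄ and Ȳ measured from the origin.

Part | A | x̄ᵢ | ȳᵢ | A·x̄ᵢ | A·ȳᵢ
bottom flange | 1960.00 | 70.00 | 7.00 | 137200.00 | 13720.00
web | 4200.00 | 70.00 | 119.00 | 294000.00 | 499800.00
top flange | 2160.00 | 70.00 | 236.00 | 151200.00 | 509760.00
Σ | 8320.00 |  |  | 582400.00 | 1023280.00
X̄ = 582400.00 / 8320.00 = 70.00 mm
Ȳ = 1023280.00 / 8320.00 = 122.99 mm

X̄ = 70.00 mm, Ȳ = 122.99 mm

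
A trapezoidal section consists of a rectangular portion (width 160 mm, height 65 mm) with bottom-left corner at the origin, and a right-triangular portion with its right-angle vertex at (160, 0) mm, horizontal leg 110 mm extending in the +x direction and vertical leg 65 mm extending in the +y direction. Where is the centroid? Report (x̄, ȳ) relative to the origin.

x̄ = 109.84 mm, ȳ = 29.73 mm

rectangular portion: A = 160 × 65 = 10400.00, centroid at (80.00, 32.50).
triangular portion: A = ½·110·65 = 3575.00, centroid at (196.67, 21.67).
ΣA = 13975.00 mm², ΣAx̄ = 1535083.33 mm³, ΣAȳ = 415458.33 mm³.
x̄ = 1535083.33/13975.00 = 109.84 mm; ȳ = 415458.33/13975.00 = 29.73 mm.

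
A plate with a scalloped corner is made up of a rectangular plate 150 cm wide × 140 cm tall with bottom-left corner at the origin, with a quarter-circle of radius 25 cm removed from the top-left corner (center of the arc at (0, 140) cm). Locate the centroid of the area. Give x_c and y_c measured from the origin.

x_c = 76.54 cm, y_c = 68.58 cm

plate: A = 150 × 140 = 21000.00, centroid at (75.00, 70.00).
removed quarter-circle: A = −¼π·25² = -490.87, centroid at (10.61, 129.39).
ΣA = 20509.13 cm²
ΣAx_c = (21000.00)(75.00) + (-490.87)(10.61) = 1569791.67 cm³
ΣAy_c = (21000.00)(70.00) + (-490.87)(129.39) = 1406485.99 cm³
x_c = 1569791.67 / 20509.13 = 76.54 cm
y_c = 1406485.99 / 20509.13 = 68.58 cm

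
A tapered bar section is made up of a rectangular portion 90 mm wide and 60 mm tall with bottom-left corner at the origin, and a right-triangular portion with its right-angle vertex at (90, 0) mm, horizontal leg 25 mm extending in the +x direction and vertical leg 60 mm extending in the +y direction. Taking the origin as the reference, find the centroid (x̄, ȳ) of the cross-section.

x̄ = 51.50 mm, ȳ = 28.78 mm

rectangular portion: A = 90 × 60 = 5400.00, centroid at (45.00, 30.00).
triangular portion: A = ½·25·60 = 750.00, centroid at (98.33, 20.00).
ΣA = 6150.00 mm²
ΣAx̄ = (5400.00)(45.00) + (750.00)(98.33) = 316750.00 mm³
ΣAȳ = (5400.00)(30.00) + (750.00)(20.00) = 177000.00 mm³
x̄ = 316750.00 / 6150.00 = 51.50 mm
ȳ = 177000.00 / 6150.00 = 28.78 mm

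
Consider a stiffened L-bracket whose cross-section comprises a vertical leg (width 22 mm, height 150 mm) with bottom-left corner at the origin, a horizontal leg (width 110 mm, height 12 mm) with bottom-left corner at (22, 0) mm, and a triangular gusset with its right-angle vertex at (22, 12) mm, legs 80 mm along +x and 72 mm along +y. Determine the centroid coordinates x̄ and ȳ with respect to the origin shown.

vertical leg: A = 22 × 150 = 3300.00, centroid at (11.00, 75.00).
horizontal leg: A = 110 × 12 = 1320.00, centroid at (77.00, 6.00).
gusset: A = ½·80·72 = 2880.00, centroid at (48.67, 36.00).
ΣA = 7500.00 mm²
ΣAx̄ = (3300.00)(11.00) + (1320.00)(77.00) + (2880.00)(48.67) = 278100.00 mm³
ΣAȳ = (3300.00)(75.00) + (1320.00)(6.00) + (2880.00)(36.00) = 359100.00 mm³
x̄ = 278100.00 / 7500.00 = 37.08 mm
ȳ = 359100.00 / 7500.00 = 47.88 mm

x̄ = 37.08 mm, ȳ = 47.88 mm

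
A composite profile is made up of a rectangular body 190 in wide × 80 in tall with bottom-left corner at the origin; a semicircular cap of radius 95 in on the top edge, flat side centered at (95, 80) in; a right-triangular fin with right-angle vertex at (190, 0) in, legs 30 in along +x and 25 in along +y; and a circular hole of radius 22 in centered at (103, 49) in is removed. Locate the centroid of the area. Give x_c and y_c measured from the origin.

x_c = 95.96 in, y_c = 79.43 in

rectangular body: A = 190 × 80 = 15200.00, centroid at (95.00, 40.00).
semicircular top: A = ½π·95² = 14176.44, centroid at (95.00, 120.32).
triangular fin: A = ½·30·25 = 375.00, centroid at (200.00, 8.33).
hole: A = −π·22² = -1520.53, centroid at (103.00, 49.00).
ΣA = 28230.91 in², ΣAx_c = 2709146.82 in³, ΣAy_c = 2242317.27 in³.
x_c = 2709146.82/28230.91 = 95.96 in; y_c = 2242317.27/28230.91 = 79.43 in.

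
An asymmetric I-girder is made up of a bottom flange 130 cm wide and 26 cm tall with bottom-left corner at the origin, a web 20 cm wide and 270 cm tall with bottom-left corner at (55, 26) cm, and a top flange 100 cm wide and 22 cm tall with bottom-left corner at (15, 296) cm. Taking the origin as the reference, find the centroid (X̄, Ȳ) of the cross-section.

Part | A | x̄ᵢ | ȳᵢ | A·x̄ᵢ | A·ȳᵢ
bottom flange | 3380.00 | 65.00 | 13.00 | 219700.00 | 43940.00
web | 5400.00 | 65.00 | 161.00 | 351000.00 | 869400.00
top flange | 2200.00 | 65.00 | 307.00 | 143000.00 | 675400.00
Σ | 10980.00 |  |  | 713700.00 | 1588740.00
X̄ = 713700.00 / 10980.00 = 65.00 cm
Ȳ = 1588740.00 / 10980.00 = 144.69 cm

X̄ = 65.00 cm, Ȳ = 144.69 cm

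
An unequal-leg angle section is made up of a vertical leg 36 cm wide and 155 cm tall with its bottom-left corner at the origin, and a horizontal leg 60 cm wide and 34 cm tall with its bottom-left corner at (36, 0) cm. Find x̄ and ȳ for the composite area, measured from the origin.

x̄ = 30.85 cm, ȳ = 61.30 cm

vertical leg: A = 36 × 155 = 5580.00, centroid at (18.00, 77.50).
horizontal leg: A = 60 × 34 = 2040.00, centroid at (66.00, 17.00).
ΣA = 7620.00 cm², ΣAx̄ = 235080.00 cm³, ΣAȳ = 467130.00 cm³.
x̄ = 235080.00/7620.00 = 30.85 cm; ȳ = 467130.00/7620.00 = 61.30 cm.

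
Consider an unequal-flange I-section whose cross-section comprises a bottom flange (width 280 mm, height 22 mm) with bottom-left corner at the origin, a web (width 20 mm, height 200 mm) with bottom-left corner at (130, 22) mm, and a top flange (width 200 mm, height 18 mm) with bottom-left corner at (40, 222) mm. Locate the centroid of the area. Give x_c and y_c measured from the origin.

Part | A | x̄ᵢ | ȳᵢ | A·x̄ᵢ | A·ȳᵢ
bottom flange | 6160.00 | 140.00 | 11.00 | 862400.00 | 67760.00
web | 4000.00 | 140.00 | 122.00 | 560000.00 | 488000.00
top flange | 3600.00 | 140.00 | 231.00 | 504000.00 | 831600.00
Σ | 13760.00 |  |  | 1926400.00 | 1387360.00
x_c = 1926400.00 / 13760.00 = 140.00 mm
y_c = 1387360.00 / 13760.00 = 100.83 mm

x_c = 140.00 mm, y_c = 100.83 mm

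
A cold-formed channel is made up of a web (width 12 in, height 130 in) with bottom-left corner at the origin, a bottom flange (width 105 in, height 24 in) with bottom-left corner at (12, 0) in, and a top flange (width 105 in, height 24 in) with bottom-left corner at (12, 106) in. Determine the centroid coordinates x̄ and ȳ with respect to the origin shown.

web: A = 12 × 130 = 1560.00, centroid at (6.00, 65.00).
bottom flange: A = 105 × 24 = 2520.00, centroid at (64.50, 12.00).
top flange: A = 105 × 24 = 2520.00, centroid at (64.50, 118.00).
ΣA = 6600.00 in²
ΣAx̄ = (1560.00)(6.00) + (2520.00)(64.50) + (2520.00)(64.50) = 334440.00 in³
ΣAȳ = (1560.00)(65.00) + (2520.00)(12.00) + (2520.00)(118.00) = 429000.00 in³
x̄ = 334440.00 / 6600.00 = 50.67 in
ȳ = 429000.00 / 6600.00 = 65.00 in

x̄ = 50.67 in, ȳ = 65.00 in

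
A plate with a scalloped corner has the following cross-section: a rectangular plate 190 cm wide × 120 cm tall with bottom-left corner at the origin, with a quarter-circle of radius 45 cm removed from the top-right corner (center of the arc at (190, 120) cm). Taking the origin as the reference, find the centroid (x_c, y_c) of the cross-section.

x_c = 89.31 cm, y_c = 56.93 cm

plate: A = 190 × 120 = 22800.00, centroid at (95.00, 60.00).
removed quarter-circle: A = −¼π·45² = -1590.43, centroid at (170.90, 100.90).
ΣA = 21209.57 cm², ΣAx_c = 1894193.06 cm³, ΣAy_c = 1207523.25 cm³.
x_c = 1894193.06/21209.57 = 89.31 cm; y_c = 1207523.25/21209.57 = 56.93 cm.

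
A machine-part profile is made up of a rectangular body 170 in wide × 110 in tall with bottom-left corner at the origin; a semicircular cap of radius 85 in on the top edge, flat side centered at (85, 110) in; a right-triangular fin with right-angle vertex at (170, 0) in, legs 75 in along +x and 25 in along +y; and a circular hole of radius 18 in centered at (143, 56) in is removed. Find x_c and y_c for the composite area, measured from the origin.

x_c = 86.47 in, y_c = 88.00 in

rectangular body: A = 170 × 110 = 18700.00, centroid at (85.00, 55.00).
semicircular top: A = ½π·85² = 11349.00, centroid at (85.00, 146.08).
triangular fin: A = ½·75·25 = 937.50, centroid at (195.00, 8.33).
hole: A = −π·18² = -1017.88, centroid at (143.00, 56.00).
ΣA = 29968.63 in², ΣAx_c = 2591421.52 in³, ΣAy_c = 2637118.49 in³.
x_c = 2591421.52/29968.63 = 86.47 in; y_c = 2637118.49/29968.63 = 88.00 in.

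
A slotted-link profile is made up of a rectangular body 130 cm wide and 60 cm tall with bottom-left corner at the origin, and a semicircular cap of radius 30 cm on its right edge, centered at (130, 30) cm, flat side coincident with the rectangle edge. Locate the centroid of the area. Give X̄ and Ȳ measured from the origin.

rectangular body: A = 130 × 60 = 7800.00, centroid at (65.00, 30.00).
semicircular end: A = ½π·30² = 1413.72, centroid at (142.73, 30.00).
ΣA = 9213.72 cm², ΣAX̄ = 708783.17 cm³, ΣAȲ = 276411.50 cm³.
X̄ = 708783.17/9213.72 = 76.93 cm; Ȳ = 276411.50/9213.72 = 30.00 cm.

X̄ = 76.93 cm, Ȳ = 30.00 cm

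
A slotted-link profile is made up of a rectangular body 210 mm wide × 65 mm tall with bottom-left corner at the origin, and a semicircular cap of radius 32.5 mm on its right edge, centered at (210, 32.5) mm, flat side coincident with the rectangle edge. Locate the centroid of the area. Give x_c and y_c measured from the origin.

x_c = 117.87 mm, y_c = 32.50 mm

Part | A | x̄ᵢ | ȳᵢ | A·x̄ᵢ | A·ȳᵢ
rectangular body | 13650.00 | 105.00 | 32.50 | 1433250.00 | 443625.00
semicircular end | 1659.15 | 223.79 | 32.50 | 371307.68 | 53922.49
Σ | 15309.15 |  |  | 1804557.68 | 497547.49
x_c = 1804557.68 / 15309.15 = 117.87 mm
y_c = 497547.49 / 15309.15 = 32.50 mm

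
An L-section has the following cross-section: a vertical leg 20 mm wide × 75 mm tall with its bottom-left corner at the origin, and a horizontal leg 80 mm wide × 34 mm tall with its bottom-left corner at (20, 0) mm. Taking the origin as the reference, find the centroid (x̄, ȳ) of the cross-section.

x̄ = 42.23 mm, ȳ = 24.29 mm

vertical leg: A = 20 × 75 = 1500.00, centroid at (10.00, 37.50).
horizontal leg: A = 80 × 34 = 2720.00, centroid at (60.00, 17.00).
ΣA = 4220.00 mm²
ΣAx̄ = (1500.00)(10.00) + (2720.00)(60.00) = 178200.00 mm³
ΣAȳ = (1500.00)(37.50) + (2720.00)(17.00) = 102490.00 mm³
x̄ = 178200.00 / 4220.00 = 42.23 mm
ȳ = 102490.00 / 4220.00 = 24.29 mm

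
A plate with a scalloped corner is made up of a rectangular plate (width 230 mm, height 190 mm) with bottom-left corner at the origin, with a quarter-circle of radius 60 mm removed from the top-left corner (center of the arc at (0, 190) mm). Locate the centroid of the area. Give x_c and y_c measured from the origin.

x_c = 121.19 mm, y_c = 90.19 mm

Part | A | x̄ᵢ | ȳᵢ | A·x̄ᵢ | A·ȳᵢ
plate | 43700.00 | 115.00 | 95.00 | 5025500.00 | 4151500.00
removed quarter-circle | -2827.43 | 25.46 | 164.54 | -72000.00 | -465212.34
Σ | 40872.57 |  |  | 4953500.00 | 3686287.66
x_c = 4953500.00 / 40872.57 = 121.19 mm
y_c = 3686287.66 / 40872.57 = 90.19 mm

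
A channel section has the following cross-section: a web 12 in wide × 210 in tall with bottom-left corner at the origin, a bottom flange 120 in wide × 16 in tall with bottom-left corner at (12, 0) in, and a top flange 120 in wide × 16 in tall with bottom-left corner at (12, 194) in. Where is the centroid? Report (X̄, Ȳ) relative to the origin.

web: A = 12 × 210 = 2520.00, centroid at (6.00, 105.00).
bottom flange: A = 120 × 16 = 1920.00, centroid at (72.00, 8.00).
top flange: A = 120 × 16 = 1920.00, centroid at (72.00, 202.00).
ΣA = 6360.00 in²
ΣAX̄ = (2520.00)(6.00) + (1920.00)(72.00) + (1920.00)(72.00) = 291600.00 in³
ΣAȲ = (2520.00)(105.00) + (1920.00)(8.00) + (1920.00)(202.00) = 667800.00 in³
X̄ = 291600.00 / 6360.00 = 45.85 in
Ȳ = 667800.00 / 6360.00 = 105.00 in

X̄ = 45.85 in, Ȳ = 105.00 in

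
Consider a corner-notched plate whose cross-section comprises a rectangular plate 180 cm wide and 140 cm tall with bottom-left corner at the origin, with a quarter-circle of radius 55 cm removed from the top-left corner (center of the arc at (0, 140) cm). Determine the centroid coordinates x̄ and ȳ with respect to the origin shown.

x̄ = 96.94 cm, ȳ = 65.14 cm

Part | A | x̄ᵢ | ȳᵢ | A·x̄ᵢ | A·ȳᵢ
plate | 25200.00 | 90.00 | 70.00 | 2268000.00 | 1764000.00
removed quarter-circle | -2375.83 | 23.34 | 116.66 | -55458.33 | -277157.79
Σ | 22824.17 |  |  | 2212541.67 | 1486842.21
x̄ = 2212541.67 / 22824.17 = 96.94 cm
ȳ = 1486842.21 / 22824.17 = 65.14 cm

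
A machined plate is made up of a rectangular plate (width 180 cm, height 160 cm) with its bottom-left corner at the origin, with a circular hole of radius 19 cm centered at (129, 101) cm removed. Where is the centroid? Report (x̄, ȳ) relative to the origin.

plate: A = 180 × 160 = 28800.00, centroid at (90.00, 80.00).
hole: A = −π·19² = -1134.11, centroid at (129.00, 101.00).
ΣA = 27665.89 cm²
ΣAx̄ = (28800.00)(90.00) + (-1134.11)(129.00) = 2445699.17 cm³
ΣAȳ = (28800.00)(80.00) + (-1134.11)(101.00) = 2189454.39 cm³
x̄ = 2445699.17 / 27665.89 = 88.40 cm
ȳ = 2189454.39 / 27665.89 = 79.14 cm

x̄ = 88.40 cm, ȳ = 79.14 cm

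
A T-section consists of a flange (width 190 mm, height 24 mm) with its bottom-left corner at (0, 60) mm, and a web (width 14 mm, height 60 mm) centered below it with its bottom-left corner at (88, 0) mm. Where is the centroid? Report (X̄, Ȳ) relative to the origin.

Part | A | x̄ᵢ | ȳᵢ | A·x̄ᵢ | A·ȳᵢ
web | 840.00 | 95.00 | 30.00 | 79800.00 | 25200.00
flange | 4560.00 | 95.00 | 72.00 | 433200.00 | 328320.00
Σ | 5400.00 |  |  | 513000.00 | 353520.00
X̄ = 513000.00 / 5400.00 = 95.00 mm
Ȳ = 353520.00 / 5400.00 = 65.47 mm

X̄ = 95.00 mm, Ȳ = 65.47 mm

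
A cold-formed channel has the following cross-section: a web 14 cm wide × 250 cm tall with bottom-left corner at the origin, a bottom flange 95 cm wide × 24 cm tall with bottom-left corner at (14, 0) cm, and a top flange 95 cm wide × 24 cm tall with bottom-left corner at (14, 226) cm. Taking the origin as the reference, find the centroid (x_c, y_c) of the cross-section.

web: A = 14 × 250 = 3500.00, centroid at (7.00, 125.00).
bottom flange: A = 95 × 24 = 2280.00, centroid at (61.50, 12.00).
top flange: A = 95 × 24 = 2280.00, centroid at (61.50, 238.00).
ΣA = 8060.00 cm²
ΣAx_c = (3500.00)(7.00) + (2280.00)(61.50) + (2280.00)(61.50) = 304940.00 cm³
ΣAy_c = (3500.00)(125.00) + (2280.00)(12.00) + (2280.00)(238.00) = 1007500.00 cm³
x_c = 304940.00 / 8060.00 = 37.83 cm
y_c = 1007500.00 / 8060.00 = 125.00 cm

x_c = 37.83 cm, y_c = 125.00 cm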